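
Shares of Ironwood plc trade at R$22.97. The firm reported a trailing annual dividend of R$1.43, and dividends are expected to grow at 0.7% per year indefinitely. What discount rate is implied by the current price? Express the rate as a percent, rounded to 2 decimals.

Rearranging the constant-growth DDM: r = D₁/P₀ + g.
D₁ = 1.43 × (1 + 0.007) = 1.4400.
r = 1.4400 / 22.97 + 0.007 = 0.06269 + 0.007 = 0.06969

6.97%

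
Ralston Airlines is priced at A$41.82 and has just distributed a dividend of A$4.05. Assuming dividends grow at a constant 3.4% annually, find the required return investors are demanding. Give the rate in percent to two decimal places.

13.41%

Rearranging the constant-growth DDM: r = D₁/P₀ + g.
D₁ = 4.05 × (1 + 0.034) = 4.1877.
r = 4.1877 / 41.82 + 0.034 = 0.10014 + 0.034 = 0.13414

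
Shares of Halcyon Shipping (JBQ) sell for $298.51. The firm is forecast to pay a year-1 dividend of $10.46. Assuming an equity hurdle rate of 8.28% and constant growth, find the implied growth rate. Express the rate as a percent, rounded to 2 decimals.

From P₀ = D₁/(r − g), the implied growth is g = r − D₁/P₀.
g = 0.0828 − 10.46/298.51 = 0.0828 − 0.03504 = 0.04776

4.78%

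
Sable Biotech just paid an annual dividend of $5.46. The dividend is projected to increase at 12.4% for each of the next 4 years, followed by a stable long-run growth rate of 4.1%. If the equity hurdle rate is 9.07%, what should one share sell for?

$152.54

Two-stage DDM. Project D₁…D_4 at 0.124, terminal growth 0.041, discount at r = 0.0907.
D_1 = 6.1370
D_2 = 6.8980
D_3 = 7.7534
D_4 = 8.7148
Terminal value at t=4: TV = D_5/(r−g) = 9.0721/(0.0907−0.041) = 182.5376
P₀ = 6.1370/(1+0.0907)^1 + 6.8980/(1+0.0907)^2 + 7.7534/(1+0.0907)^3 + 8.7148/(1+0.0907)^4 + 182.5376/(1+0.0907)^4 = 152.5412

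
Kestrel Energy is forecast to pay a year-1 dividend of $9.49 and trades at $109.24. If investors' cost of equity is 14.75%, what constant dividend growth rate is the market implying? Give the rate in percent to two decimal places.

6.06%

From P₀ = D₁/(r − g), the implied growth is g = r − D₁/P₀.
g = 0.1475 − 9.49/109.24 = 0.1475 − 0.08687 = 0.06063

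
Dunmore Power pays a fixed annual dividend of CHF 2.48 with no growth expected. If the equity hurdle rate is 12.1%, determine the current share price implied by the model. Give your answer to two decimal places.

Zero-growth DDM (perpetuity): P₀ = D/r = 2.48 / 0.121 = 20.4959

CHF 20.50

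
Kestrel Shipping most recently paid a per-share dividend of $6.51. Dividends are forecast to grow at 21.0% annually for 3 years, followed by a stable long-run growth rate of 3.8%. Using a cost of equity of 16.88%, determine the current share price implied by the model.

Two-stage DDM. Project D₁…D_3 at 0.21, terminal growth 0.038, discount at r = 0.1688.
D_1 = 7.8771
D_2 = 9.5313
D_3 = 11.5329
Terminal value at t=3: TV = D_4/(r−g) = 11.9711/(0.1688−0.038) = 91.5223
P₀ = 7.8771/(1+0.1688)^1 + 9.5313/(1+0.1688)^2 + 11.5329/(1+0.1688)^3 + 91.5223/(1+0.1688)^3 = 78.2595

$78.26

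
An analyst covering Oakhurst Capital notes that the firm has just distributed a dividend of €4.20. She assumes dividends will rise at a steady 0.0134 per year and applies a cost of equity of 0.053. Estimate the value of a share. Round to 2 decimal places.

€107.48

Gordon growth model: P₀ = D₁/(r − g). D₁ = 4.20 × (1 + 0.0134) = 4.2563.
P₀ = 4.2563 / (0.053 − 0.0134) = 4.2563 / 0.0396 = 107.4818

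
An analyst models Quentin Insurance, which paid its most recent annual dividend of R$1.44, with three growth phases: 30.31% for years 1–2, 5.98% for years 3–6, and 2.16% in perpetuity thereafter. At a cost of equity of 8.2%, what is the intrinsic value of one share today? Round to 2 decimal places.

R$44.27

Three-stage DDM. Project D₁…D_6; terminal Gordon value at t=6 with g = 0.0216; discount at r = 0.082.
D_1 = 1.8765
D_2 = 2.4452
D_3 = 2.5914
D_4 = 2.7464
D_5 = 2.9106
D_6 = 3.0847
TV_6 = 3.1513/(0.082−0.0216) = 52.1744
P₀ = Σ Dₜ/(1+r)ᵗ + TV_6/(1+r)^6 = 44.2734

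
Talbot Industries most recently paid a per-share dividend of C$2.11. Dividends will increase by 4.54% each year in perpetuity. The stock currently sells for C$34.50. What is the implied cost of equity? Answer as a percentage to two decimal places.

10.93%

Rearranging the constant-growth DDM: r = D₁/P₀ + g.
D₁ = 2.11 × (1 + 0.0454) = 2.2058.
r = 2.2058 / 34.50 + 0.0454 = 0.06394 + 0.0454 = 0.10934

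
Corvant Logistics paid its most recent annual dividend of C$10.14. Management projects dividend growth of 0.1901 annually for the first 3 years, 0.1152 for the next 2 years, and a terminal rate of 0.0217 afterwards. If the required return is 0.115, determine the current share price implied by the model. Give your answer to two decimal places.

Three-stage DDM. Project D₁…D_5; terminal Gordon value at t=5 with g = 0.0217; discount at r = 0.115.
D_1 = 12.0676
D_2 = 14.3617
D_3 = 17.0918
D_4 = 19.0608
D_5 = 21.2566
TV_5 = 21.7179/(0.115−0.0217) = 232.7746
P₀ = Σ Dₜ/(1+r)ᵗ + TV_5/(1+r)^5 = 194.4423

C$194.44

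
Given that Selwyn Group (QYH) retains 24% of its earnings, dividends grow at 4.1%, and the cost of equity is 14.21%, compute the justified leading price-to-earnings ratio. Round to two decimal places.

Payout ratio b = 1 − 0.24 = 0.76.
Justified leading P/E = b/(r−g) = 0.76/(0.1421−0.041) = 7.5173

7.52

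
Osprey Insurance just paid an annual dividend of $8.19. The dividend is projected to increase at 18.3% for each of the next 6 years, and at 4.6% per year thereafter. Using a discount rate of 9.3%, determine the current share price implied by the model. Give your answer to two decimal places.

Two-stage DDM. Project D₁…D_6 at 0.183, terminal growth 0.046, discount at r = 0.093.
D_1 = 9.6888
D_2 = 11.4618
D_3 = 13.5593
D_4 = 16.0407
D_5 = 18.9761
D_6 = 22.4488
Terminal value at t=6: TV = D_7/(r−g) = 23.4814/(0.093−0.046) = 499.6043
P₀ = 9.6888/(1+0.093)^1 + 11.4618/(1+0.093)^2 + 13.5593/(1+0.093)^3 + 16.0407/(1+0.093)^4 + 18.9761/(1+0.093)^5 + 22.4488/(1+0.093)^6 + 499.6043/(1+0.093)^6 = 358.4391

$358.44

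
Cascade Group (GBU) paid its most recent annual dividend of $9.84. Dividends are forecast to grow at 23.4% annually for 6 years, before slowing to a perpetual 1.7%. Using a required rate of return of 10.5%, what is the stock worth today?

Two-stage DDM. Project D₁…D_6 at 0.234, terminal growth 0.017, discount at r = 0.105.
D_1 = 12.1426
D_2 = 14.9839
D_3 = 18.4902
D_4 = 22.8169
D_5 = 28.1560
D_6 = 34.7445
Terminal value at t=6: TV = D_7/(r−g) = 35.3352/(0.105−0.017) = 401.5359
P₀ = 12.1426/(1+0.105)^1 + 14.9839/(1+0.105)^2 + 18.4902/(1+0.105)^3 + 22.8169/(1+0.105)^4 + 28.1560/(1+0.105)^5 + 34.7445/(1+0.105)^6 + 401.5359/(1+0.105)^6 = 309.0173

$309.02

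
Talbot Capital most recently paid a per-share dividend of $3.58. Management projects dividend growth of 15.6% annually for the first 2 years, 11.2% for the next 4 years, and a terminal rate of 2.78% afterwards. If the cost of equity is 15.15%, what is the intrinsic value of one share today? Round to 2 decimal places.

Three-stage DDM. Project D₁…D_6; terminal Gordon value at t=6 with g = 0.0278; discount at r = 0.1515.
D_1 = 4.1385
D_2 = 4.7841
D_3 = 5.3199
D_4 = 5.9157
D_5 = 6.5783
D_6 = 7.3151
TV_6 = 7.5184/(0.1515−0.0278) = 60.7794
P₀ = Σ Dₜ/(1+r)ᵗ + TV_6/(1+r)^6 = 46.5102

$46.51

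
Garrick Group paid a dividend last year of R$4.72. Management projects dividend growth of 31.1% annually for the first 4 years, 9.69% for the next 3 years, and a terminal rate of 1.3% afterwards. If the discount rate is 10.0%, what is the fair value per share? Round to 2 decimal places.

R$168.20

Three-stage DDM. Project D₁…D_7; terminal Gordon value at t=7 with g = 0.013; discount at r = 0.1.
D_1 = 6.1879
D_2 = 8.1124
D_3 = 10.6353
D_4 = 13.9429
D_5 = 15.2940
D_6 = 16.7759
D_7 = 18.4015
TV_7 = 18.6407/(0.1−0.013) = 214.2615
P₀ = Σ Dₜ/(1+r)ᵗ + TV_7/(1+r)^7 = 168.2023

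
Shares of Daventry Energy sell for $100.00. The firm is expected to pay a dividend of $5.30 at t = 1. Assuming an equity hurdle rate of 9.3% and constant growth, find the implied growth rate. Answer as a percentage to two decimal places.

4.00%

From P₀ = D₁/(r − g), the implied growth is g = r − D₁/P₀.
g = 0.093 − 5.30/100.00 = 0.093 − 0.05300 = 0.04000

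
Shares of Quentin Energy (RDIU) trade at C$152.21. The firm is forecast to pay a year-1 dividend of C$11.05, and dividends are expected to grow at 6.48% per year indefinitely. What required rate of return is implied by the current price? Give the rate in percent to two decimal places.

13.74%

Rearranging the constant-growth DDM: r = D₁/P₀ + g.
r = 11.0500 / 152.21 + 0.0648 = 0.07260 + 0.0648 = 0.13740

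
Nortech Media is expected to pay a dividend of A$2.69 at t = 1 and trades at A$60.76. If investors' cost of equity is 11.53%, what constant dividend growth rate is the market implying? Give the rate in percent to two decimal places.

From P₀ = D₁/(r − g), the implied growth is g = r − D₁/P₀.
g = 0.1153 − 2.69/60.76 = 0.1153 − 0.04427 = 0.07103

7.10%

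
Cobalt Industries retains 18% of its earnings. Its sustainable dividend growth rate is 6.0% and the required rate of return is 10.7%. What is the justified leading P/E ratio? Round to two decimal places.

17.45

Payout ratio b = 1 − 0.18 = 0.82.
Justified leading P/E = b/(r−g) = 0.82/(0.107−0.06) = 17.4468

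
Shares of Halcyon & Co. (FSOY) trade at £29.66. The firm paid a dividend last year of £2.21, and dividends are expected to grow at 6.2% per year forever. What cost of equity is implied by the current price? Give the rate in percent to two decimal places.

14.11%

Rearranging the constant-growth DDM: r = D₁/P₀ + g.
D₁ = 2.21 × (1 + 0.062) = 2.3470.
r = 2.3470 / 29.66 + 0.062 = 0.07913 + 0.062 = 0.14113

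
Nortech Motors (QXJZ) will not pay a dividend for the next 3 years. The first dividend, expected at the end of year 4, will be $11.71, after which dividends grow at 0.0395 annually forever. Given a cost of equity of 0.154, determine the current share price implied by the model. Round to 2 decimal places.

Deferred-dividend DDM. At t=3 the remaining stream is a growing perpetuity with first payment D_4 = 11.71.
V_3 = D_4/(r−g) = 11.71/(0.154−0.0395) = 102.2707
P₀ = V_3/(1+r)^3 = 102.2707/(1+0.154)^3 = 66.5478

$66.55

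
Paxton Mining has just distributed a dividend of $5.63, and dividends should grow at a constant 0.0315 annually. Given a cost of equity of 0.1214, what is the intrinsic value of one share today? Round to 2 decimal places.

$64.60

Gordon growth model: P₀ = D₁/(r − g). D₁ = 5.63 × (1 + 0.0315) = 5.8073.
P₀ = 5.8073 / (0.1214 − 0.0315) = 5.8073 / 0.0899 = 64.5978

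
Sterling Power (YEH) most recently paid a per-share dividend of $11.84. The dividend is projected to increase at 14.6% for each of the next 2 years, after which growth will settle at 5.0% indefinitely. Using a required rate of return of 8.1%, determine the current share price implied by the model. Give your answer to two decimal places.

$476.57

Two-stage DDM. Project D₁…D_2 at 0.146, terminal growth 0.05, discount at r = 0.081.
D_1 = 13.5686
D_2 = 15.5497
Terminal value at t=2: TV = D_3/(r−g) = 16.3271/(0.081−0.05) = 526.6821
P₀ = 13.5686/(1+0.081)^1 + 15.5497/(1+0.081)^2 + 526.6821/(1+0.081)^2 = 476.5686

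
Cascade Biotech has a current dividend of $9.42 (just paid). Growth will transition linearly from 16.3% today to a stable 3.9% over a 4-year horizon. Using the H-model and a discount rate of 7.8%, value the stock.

$310.86

H-model: P₀ = D₀[(1+g_L) + H(g_S−g_L)]/(r−g_L), with H = 4/2 = 2.
P₀ = 9.42 × [(1+0.039) + 2×(0.163−0.039)] / (0.078−0.039)
   = 9.42 × 1.2870 / 0.039 = 310.8600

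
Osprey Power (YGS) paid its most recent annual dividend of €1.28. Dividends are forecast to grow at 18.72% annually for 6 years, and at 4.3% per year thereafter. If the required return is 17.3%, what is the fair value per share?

Two-stage DDM. Project D₁…D_6 at 0.1872, terminal growth 0.043, discount at r = 0.173.
D_1 = 1.5196
D_2 = 1.8041
D_3 = 2.1418
D_4 = 2.5428
D_5 = 3.0188
D_6 = 3.5839
Terminal value at t=6: TV = D_7/(r−g) = 3.7380/(0.173−0.043) = 28.7537
P₀ = 1.5196/(1+0.173)^1 + 1.8041/(1+0.173)^2 + 2.1418/(1+0.173)^3 + 2.5428/(1+0.173)^4 + 3.0188/(1+0.173)^5 + 3.5839/(1+0.173)^6 + 28.7537/(1+0.173)^6 = 19.0504

€19.05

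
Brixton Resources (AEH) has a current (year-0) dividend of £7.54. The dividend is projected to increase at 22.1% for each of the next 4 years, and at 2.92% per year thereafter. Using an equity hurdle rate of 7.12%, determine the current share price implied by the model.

Two-stage DDM. Project D₁…D_4 at 0.221, terminal growth 0.0292, discount at r = 0.0712.
D_1 = 9.2063
D_2 = 11.2409
D_3 = 13.7252
D_4 = 16.7585
Terminal value at t=4: TV = D_5/(r−g) = 17.2478/(0.0712−0.0292) = 410.6620
P₀ = 9.2063/(1+0.0712)^1 + 11.2409/(1+0.0712)^2 + 13.7252/(1+0.0712)^3 + 16.7585/(1+0.0712)^4 + 410.6620/(1+0.0712)^4 = 354.1753

£354.18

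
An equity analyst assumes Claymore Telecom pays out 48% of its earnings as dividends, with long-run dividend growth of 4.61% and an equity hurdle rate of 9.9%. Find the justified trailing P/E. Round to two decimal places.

Justified trailing P/E = b(1+g)/(r−g) = 0.48×(1+0.0461)/(0.099−0.0461) = 9.4920

9.49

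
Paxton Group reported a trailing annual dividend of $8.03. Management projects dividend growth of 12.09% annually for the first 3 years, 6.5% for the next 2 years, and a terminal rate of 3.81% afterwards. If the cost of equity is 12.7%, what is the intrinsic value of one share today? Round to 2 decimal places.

$120.73

Three-stage DDM. Project D₁…D_5; terminal Gordon value at t=5 with g = 0.0381; discount at r = 0.127.
D_1 = 9.0008
D_2 = 10.0890
D_3 = 11.3088
D_4 = 12.0439
D_5 = 12.8267
TV_5 = 13.3154/(0.127−0.0381) = 149.7796
P₀ = Σ Dₜ/(1+r)ᵗ + TV_5/(1+r)^5 = 120.7330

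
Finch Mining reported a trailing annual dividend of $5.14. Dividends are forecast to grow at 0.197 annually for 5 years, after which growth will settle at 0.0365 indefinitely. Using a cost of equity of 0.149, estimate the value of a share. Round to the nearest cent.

Two-stage DDM. Project D₁…D_5 at 0.197, terminal growth 0.0365, discount at r = 0.149.
D_1 = 6.1526
D_2 = 7.3646
D_3 = 8.8155
D_4 = 10.5521
D_5 = 12.6309
Terminal value at t=5: TV = D_6/(r−g) = 13.0919/(0.149−0.0365) = 116.3726
P₀ = 6.1526/(1+0.149)^1 + 7.3646/(1+0.149)^2 + 8.8155/(1+0.149)^3 + 10.5521/(1+0.149)^4 + 12.6309/(1+0.149)^5 + 116.3726/(1+0.149)^5 = 87.2160

$87.22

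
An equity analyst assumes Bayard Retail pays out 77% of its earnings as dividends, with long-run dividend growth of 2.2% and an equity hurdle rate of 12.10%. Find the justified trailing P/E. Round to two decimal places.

7.95

Justified trailing P/E = b(1+g)/(r−g) = 0.77×(1+0.022)/(0.121−0.022) = 7.9489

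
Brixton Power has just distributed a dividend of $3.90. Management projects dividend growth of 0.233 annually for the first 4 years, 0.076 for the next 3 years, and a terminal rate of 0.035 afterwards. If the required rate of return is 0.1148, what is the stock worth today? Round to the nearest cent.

Three-stage DDM. Project D₁…D_7; terminal Gordon value at t=7 with g = 0.035; discount at r = 0.1148.
D_1 = 4.8087
D_2 = 5.9291
D_3 = 7.3106
D_4 = 9.0140
D_5 = 9.6990
D_6 = 10.4362
D_7 = 11.2293
TV_7 = 11.6224/(0.1148−0.035) = 145.6435
P₀ = Σ Dₜ/(1+r)ᵗ + TV_7/(1+r)^7 = 104.5783

$104.58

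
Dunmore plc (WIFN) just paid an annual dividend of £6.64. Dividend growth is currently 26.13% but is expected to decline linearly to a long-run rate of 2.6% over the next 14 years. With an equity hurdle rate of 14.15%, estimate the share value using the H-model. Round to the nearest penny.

£153.67

H-model: P₀ = D₀[(1+g_L) + H(g_S−g_L)]/(r−g_L), with H = 14/2 = 7.
P₀ = 6.64 × [(1+0.026) + 7×(0.2613−0.026)] / (0.1415−0.026)
   = 6.64 × 2.6731 / 0.1155 = 153.6743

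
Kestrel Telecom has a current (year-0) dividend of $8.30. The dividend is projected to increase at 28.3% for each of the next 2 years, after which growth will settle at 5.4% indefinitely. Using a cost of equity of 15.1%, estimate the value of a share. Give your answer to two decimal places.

Two-stage DDM. Project D₁…D_2 at 0.283, terminal growth 0.054, discount at r = 0.151.
D_1 = 10.6489
D_2 = 13.6625
Terminal value at t=2: TV = D_3/(r−g) = 14.4003/(0.151−0.054) = 148.4569
P₀ = 10.6489/(1+0.151)^1 + 13.6625/(1+0.151)^2 + 148.4569/(1+0.151)^2 = 131.6245

$131.62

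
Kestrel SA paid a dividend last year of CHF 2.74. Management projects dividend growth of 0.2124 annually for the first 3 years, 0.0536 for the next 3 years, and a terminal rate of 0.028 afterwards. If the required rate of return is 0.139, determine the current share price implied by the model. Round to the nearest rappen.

CHF 42.05

Three-stage DDM. Project D₁…D_6; terminal Gordon value at t=6 with g = 0.028; discount at r = 0.139.
D_1 = 3.3220
D_2 = 4.0276
D_3 = 4.8830
D_4 = 5.1447
D_5 = 5.4205
D_6 = 5.7110
TV_6 = 5.8710/(0.139−0.028) = 52.8915
P₀ = Σ Dₜ/(1+r)ᵗ + TV_6/(1+r)^6 = 42.0496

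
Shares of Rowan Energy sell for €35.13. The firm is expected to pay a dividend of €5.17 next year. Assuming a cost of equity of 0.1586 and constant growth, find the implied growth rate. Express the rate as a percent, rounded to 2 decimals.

1.14%

From P₀ = D₁/(r − g), the implied growth is g = r − D₁/P₀.
g = 0.1586 − 5.17/35.13 = 0.1586 − 0.14717 = 0.01143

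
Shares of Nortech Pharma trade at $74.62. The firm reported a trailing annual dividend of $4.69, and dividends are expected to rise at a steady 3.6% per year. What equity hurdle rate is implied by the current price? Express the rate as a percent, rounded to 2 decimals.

Rearranging the constant-growth DDM: r = D₁/P₀ + g.
D₁ = 4.69 × (1 + 0.036) = 4.8588.
r = 4.8588 / 74.62 + 0.036 = 0.06511 + 0.036 = 0.10111

10.11%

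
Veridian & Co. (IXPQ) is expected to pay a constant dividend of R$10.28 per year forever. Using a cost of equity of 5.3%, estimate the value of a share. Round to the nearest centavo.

Zero-growth DDM (perpetuity): P₀ = D/r = 10.28 / 0.053 = 193.9623

R$193.96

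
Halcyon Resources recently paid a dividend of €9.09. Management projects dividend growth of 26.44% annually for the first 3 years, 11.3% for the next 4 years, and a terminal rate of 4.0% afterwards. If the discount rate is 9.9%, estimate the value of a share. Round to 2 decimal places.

Three-stage DDM. Project D₁…D_7; terminal Gordon value at t=7 with g = 0.04; discount at r = 0.099.
D_1 = 11.4934
D_2 = 14.5322
D_3 = 18.3746
D_4 = 20.4509
D_5 = 22.7619
D_6 = 25.3339
D_7 = 28.1967
TV_7 = 29.3245/(0.099−0.04) = 497.0263
P₀ = Σ Dₜ/(1+r)ᵗ + TV_7/(1+r)^7 = 350.1722

€350.17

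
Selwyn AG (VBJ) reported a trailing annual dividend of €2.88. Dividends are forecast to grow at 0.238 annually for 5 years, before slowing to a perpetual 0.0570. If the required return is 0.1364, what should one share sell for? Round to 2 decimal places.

Two-stage DDM. Project D₁…D_5 at 0.238, terminal growth 0.057, discount at r = 0.1364.
D_1 = 3.5654
D_2 = 4.4140
D_3 = 5.4646
D_4 = 6.7651
D_5 = 8.3752
Terminal value at t=5: TV = D_6/(r−g) = 8.8526/(0.1364−0.057) = 111.4937
P₀ = 3.5654/(1+0.1364)^1 + 4.4140/(1+0.1364)^2 + 5.4646/(1+0.1364)^3 + 6.7651/(1+0.1364)^4 + 8.3752/(1+0.1364)^5 + 111.4937/(1+0.1364)^5 = 77.5841

€77.58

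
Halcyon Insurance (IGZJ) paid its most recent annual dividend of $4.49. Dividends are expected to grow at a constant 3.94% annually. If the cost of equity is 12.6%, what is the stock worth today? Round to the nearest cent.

Gordon growth model: P₀ = D₁/(r − g). D₁ = 4.49 × (1 + 0.0394) = 4.6669.
P₀ = 4.6669 / (0.126 − 0.0394) = 4.6669 / 0.0866 = 53.8904

$53.89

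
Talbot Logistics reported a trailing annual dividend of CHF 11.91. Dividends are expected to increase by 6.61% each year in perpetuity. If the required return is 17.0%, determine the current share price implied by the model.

Gordon growth model: P₀ = D₁/(r − g). D₁ = 11.91 × (1 + 0.0661) = 12.6973.
P₀ = 12.6973 / (0.17 − 0.0661) = 12.6973 / 0.1039 = 122.2065

CHF 122.21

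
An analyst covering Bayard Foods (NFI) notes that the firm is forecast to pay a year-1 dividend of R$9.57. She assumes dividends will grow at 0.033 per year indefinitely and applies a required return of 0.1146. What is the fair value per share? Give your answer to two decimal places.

R$117.28

Gordon growth model: P₀ = D₁/(r − g), with D₁ = 9.57 given directly.
P₀ = 9.5700 / (0.1146 − 0.033) = 9.5700 / 0.0816 = 117.2794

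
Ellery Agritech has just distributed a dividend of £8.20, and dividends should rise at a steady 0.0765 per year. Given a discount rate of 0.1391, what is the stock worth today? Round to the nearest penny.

£141.01

Gordon growth model: P₀ = D₁/(r − g). D₁ = 8.20 × (1 + 0.0765) = 8.8273.
P₀ = 8.8273 / (0.1391 − 0.0765) = 8.8273 / 0.0626 = 141.0112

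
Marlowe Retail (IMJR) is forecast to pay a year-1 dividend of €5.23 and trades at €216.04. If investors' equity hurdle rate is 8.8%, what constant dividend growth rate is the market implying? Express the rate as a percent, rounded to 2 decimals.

6.38%

From P₀ = D₁/(r − g), the implied growth is g = r − D₁/P₀.
g = 0.088 − 5.23/216.04 = 0.088 − 0.02421 = 0.06379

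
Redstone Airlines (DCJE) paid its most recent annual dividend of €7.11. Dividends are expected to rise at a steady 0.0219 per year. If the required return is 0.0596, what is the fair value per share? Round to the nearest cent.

€192.72

Gordon growth model: P₀ = D₁/(r − g). D₁ = 7.11 × (1 + 0.0219) = 7.2657.
P₀ = 7.2657 / (0.0596 − 0.0219) = 7.2657 / 0.0377 = 192.7244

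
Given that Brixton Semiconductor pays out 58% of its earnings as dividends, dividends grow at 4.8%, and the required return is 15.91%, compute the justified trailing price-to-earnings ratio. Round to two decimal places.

Justified trailing P/E = b(1+g)/(r−g) = 0.58×(1+0.048)/(0.1591−0.048) = 5.4711

5.47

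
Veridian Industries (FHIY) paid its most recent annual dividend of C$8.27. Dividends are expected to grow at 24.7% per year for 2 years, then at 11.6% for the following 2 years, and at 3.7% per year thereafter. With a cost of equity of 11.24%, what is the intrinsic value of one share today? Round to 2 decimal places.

C$184.41

Three-stage DDM. Project D₁…D_4; terminal Gordon value at t=4 with g = 0.037; discount at r = 0.1124.
D_1 = 10.3127
D_2 = 12.8599
D_3 = 14.3517
D_4 = 16.0165
TV_4 = 16.6091/(0.1124−0.037) = 220.2796
P₀ = Σ Dₜ/(1+r)ᵗ + TV_4/(1+r)^4 = 184.4057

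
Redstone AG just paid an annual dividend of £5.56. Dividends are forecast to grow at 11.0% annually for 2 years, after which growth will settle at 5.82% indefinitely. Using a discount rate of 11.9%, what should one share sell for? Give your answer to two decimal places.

Two-stage DDM. Project D₁…D_2 at 0.11, terminal growth 0.0582, discount at r = 0.119.
D_1 = 6.1716
D_2 = 6.8505
Terminal value at t=2: TV = D_3/(r−g) = 7.2492/(0.119−0.0582) = 119.2298
P₀ = 6.1716/(1+0.119)^1 + 6.8505/(1+0.119)^2 + 119.2298/(1+0.119)^2 = 106.2055

£106.21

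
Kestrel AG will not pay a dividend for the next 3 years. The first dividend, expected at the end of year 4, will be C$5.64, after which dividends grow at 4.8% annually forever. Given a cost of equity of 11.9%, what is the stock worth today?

C$56.69

Deferred-dividend DDM. At t=3 the remaining stream is a growing perpetuity with first payment D_4 = 5.64.
V_3 = D_4/(r−g) = 5.64/(0.119−0.048) = 79.4366
P₀ = V_3/(1+r)^3 = 79.4366/(1+0.119)^3 = 56.6931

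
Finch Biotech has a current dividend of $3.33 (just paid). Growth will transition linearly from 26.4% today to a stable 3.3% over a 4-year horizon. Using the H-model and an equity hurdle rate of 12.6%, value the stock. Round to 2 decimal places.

$53.53

H-model: P₀ = D₀[(1+g_L) + H(g_S−g_L)]/(r−g_L), with H = 4/2 = 2.
P₀ = 3.33 × [(1+0.033) + 2×(0.264−0.033)] / (0.126−0.033)
   = 3.33 × 1.4950 / 0.093 = 53.5306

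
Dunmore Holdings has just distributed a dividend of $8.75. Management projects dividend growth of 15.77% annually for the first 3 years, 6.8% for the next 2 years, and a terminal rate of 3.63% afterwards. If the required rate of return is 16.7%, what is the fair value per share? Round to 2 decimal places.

Three-stage DDM. Project D₁…D_5; terminal Gordon value at t=5 with g = 0.0363; discount at r = 0.167.
D_1 = 10.1299
D_2 = 11.7274
D_3 = 13.5768
D_4 = 14.5000
D_5 = 15.4860
TV_5 = 16.0481/(0.167−0.0363) = 122.7859
P₀ = Σ Dₜ/(1+r)ᵗ + TV_5/(1+r)^5 = 97.5338

$97.53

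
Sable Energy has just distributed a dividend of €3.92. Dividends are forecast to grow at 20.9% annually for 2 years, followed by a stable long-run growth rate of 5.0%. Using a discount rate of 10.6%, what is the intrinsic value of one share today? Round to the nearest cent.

Two-stage DDM. Project D₁…D_2 at 0.209, terminal growth 0.05, discount at r = 0.106.
D_1 = 4.7393
D_2 = 5.7298
Terminal value at t=2: TV = D_3/(r−g) = 6.0163/(0.106−0.05) = 107.4336
P₀ = 4.7393/(1+0.106)^1 + 5.7298/(1+0.106)^2 + 107.4336/(1+0.106)^2 = 96.7965

€96.80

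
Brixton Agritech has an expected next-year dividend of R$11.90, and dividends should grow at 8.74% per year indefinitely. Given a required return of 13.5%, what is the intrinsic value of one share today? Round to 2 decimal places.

Gordon growth model: P₀ = D₁/(r − g), with D₁ = 11.90 given directly.
P₀ = 11.9000 / (0.135 − 0.0874) = 11.9000 / 0.0476 = 250.0000

R$250.00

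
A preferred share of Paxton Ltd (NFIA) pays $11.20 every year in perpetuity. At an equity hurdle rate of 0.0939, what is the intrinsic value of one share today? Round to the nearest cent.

Zero-growth DDM (perpetuity): P₀ = D/r = 11.20 / 0.0939 = 119.2758

$119.28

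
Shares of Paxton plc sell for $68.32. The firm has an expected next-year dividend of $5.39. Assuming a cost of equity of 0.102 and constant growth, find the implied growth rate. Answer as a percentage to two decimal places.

2.31%

From P₀ = D₁/(r − g), the implied growth is g = r − D₁/P₀.
g = 0.102 − 5.39/68.32 = 0.102 − 0.07889 = 0.02311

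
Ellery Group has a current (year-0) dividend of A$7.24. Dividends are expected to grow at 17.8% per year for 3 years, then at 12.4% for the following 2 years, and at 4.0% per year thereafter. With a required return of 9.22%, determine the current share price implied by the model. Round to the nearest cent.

A$235.96

Three-stage DDM. Project D₁…D_5; terminal Gordon value at t=5 with g = 0.04; discount at r = 0.0922.
D_1 = 8.5287
D_2 = 10.0468
D_3 = 11.8352
D_4 = 13.3027
D_5 = 14.9523
TV_5 = 15.5504/(0.0922−0.04) = 297.8996
P₀ = Σ Dₜ/(1+r)ᵗ + TV_5/(1+r)^5 = 235.9557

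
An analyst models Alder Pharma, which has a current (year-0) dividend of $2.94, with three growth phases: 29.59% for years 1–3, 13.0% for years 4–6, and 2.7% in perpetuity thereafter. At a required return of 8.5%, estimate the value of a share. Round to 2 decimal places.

Three-stage DDM. Project D₁…D_6; terminal Gordon value at t=6 with g = 0.027; discount at r = 0.085.
D_1 = 3.8099
D_2 = 4.9373
D_3 = 6.3983
D_4 = 7.2300
D_5 = 8.1699
D_6 = 9.2320
TV_6 = 9.4813/(0.085−0.027) = 163.4706
P₀ = Σ Dₜ/(1+r)ᵗ + TV_6/(1+r)^6 = 129.2223

$129.22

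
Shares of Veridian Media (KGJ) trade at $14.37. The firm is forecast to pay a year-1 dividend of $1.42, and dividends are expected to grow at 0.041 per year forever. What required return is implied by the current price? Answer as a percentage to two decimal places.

Rearranging the constant-growth DDM: r = D₁/P₀ + g.
r = 1.4200 / 14.37 + 0.041 = 0.09882 + 0.041 = 0.13982

13.98%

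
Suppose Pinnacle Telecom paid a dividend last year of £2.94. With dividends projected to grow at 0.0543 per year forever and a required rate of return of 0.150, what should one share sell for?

£32.39

Gordon growth model: P₀ = D₁/(r − g). D₁ = 2.94 × (1 + 0.0543) = 3.0996.
P₀ = 3.0996 / (0.15 − 0.0543) = 3.0996 / 0.0957 = 32.3892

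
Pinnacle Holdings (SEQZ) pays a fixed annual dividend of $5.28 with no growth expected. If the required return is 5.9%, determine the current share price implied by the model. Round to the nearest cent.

Zero-growth DDM (perpetuity): P₀ = D/r = 5.28 / 0.059 = 89.4915

$89.49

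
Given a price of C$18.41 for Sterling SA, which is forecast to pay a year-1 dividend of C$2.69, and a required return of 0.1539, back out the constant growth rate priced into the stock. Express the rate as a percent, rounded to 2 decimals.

0.78%

From P₀ = D₁/(r − g), the implied growth is g = r − D₁/P₀.
g = 0.1539 − 2.69/18.41 = 0.1539 − 0.14612 = 0.00778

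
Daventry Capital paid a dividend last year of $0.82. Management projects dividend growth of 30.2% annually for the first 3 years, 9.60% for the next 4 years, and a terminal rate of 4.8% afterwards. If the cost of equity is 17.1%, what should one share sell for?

Three-stage DDM. Project D₁…D_7; terminal Gordon value at t=7 with g = 0.048; discount at r = 0.171.
D_1 = 1.0676
D_2 = 1.3901
D_3 = 1.8099
D_4 = 1.9836
D_5 = 2.1740
D_6 = 2.3827
D_7 = 2.6115
TV_7 = 2.7368/(0.171−0.048) = 22.2508
P₀ = Σ Dₜ/(1+r)ᵗ + TV_7/(1+r)^7 = 14.2537

$14.25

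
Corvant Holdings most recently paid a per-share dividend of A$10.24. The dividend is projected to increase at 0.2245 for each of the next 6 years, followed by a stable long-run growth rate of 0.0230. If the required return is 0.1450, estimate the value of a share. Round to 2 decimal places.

Two-stage DDM. Project D₁…D_6 at 0.2245, terminal growth 0.023, discount at r = 0.145.
D_1 = 12.5389
D_2 = 15.3539
D_3 = 18.8008
D_4 = 23.0216
D_5 = 28.1899
D_6 = 34.5186
Terminal value at t=6: TV = D_7/(r−g) = 35.3125/(0.145−0.023) = 289.4466
P₀ = 12.5389/(1+0.145)^1 + 15.3539/(1+0.145)^2 + 18.8008/(1+0.145)^3 + 23.0216/(1+0.145)^4 + 28.1899/(1+0.145)^5 + 34.5186/(1+0.145)^6 + 289.4466/(1+0.145)^6 = 206.6740

A$206.67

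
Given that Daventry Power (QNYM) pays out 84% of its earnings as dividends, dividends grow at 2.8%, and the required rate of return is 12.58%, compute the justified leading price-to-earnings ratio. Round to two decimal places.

8.59

Justified leading P/E = b/(r−g) = 0.84/(0.1258−0.028) = 8.5890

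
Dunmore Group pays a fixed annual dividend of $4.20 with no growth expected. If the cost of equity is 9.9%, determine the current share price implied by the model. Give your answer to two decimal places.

Zero-growth DDM (perpetuity): P₀ = D/r = 4.20 / 0.099 = 42.4242

$42.42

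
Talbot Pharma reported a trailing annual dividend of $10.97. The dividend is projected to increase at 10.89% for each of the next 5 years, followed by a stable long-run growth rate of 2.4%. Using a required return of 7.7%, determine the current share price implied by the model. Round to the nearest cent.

Two-stage DDM. Project D₁…D_5 at 0.1089, terminal growth 0.024, discount at r = 0.077.
D_1 = 12.1646
D_2 = 13.4894
D_3 = 14.9584
D_4 = 16.5873
D_5 = 18.3937
Terminal value at t=5: TV = D_6/(r−g) = 18.8351/(0.077−0.024) = 355.3797
P₀ = 12.1646/(1+0.077)^1 + 13.4894/(1+0.077)^2 + 14.9584/(1+0.077)^3 + 16.5873/(1+0.077)^4 + 18.3937/(1+0.077)^5 + 355.3797/(1+0.077)^5 = 305.1735

$305.17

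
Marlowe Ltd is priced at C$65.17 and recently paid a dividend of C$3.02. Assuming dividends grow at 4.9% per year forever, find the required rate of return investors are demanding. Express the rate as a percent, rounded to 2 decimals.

Rearranging the constant-growth DDM: r = D₁/P₀ + g.
D₁ = 3.02 × (1 + 0.049) = 3.1680.
r = 3.1680 / 65.17 + 0.049 = 0.04861 + 0.049 = 0.09761

9.76%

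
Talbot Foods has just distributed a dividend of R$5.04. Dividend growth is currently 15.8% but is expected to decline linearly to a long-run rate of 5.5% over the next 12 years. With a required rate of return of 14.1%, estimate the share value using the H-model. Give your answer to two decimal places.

H-model: P₀ = D₀[(1+g_L) + H(g_S−g_L)]/(r−g_L), with H = 12/2 = 6.
P₀ = 5.04 × [(1+0.055) + 6×(0.158−0.055)] / (0.141−0.055)
   = 5.04 × 1.6730 / 0.086 = 98.0456

R$98.05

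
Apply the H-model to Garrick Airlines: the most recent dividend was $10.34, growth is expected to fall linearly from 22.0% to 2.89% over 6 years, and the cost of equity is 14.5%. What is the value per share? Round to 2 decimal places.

H-model: P₀ = D₀[(1+g_L) + H(g_S−g_L)]/(r−g_L), with H = 6/2 = 3.
P₀ = 10.34 × [(1+0.0289) + 3×(0.22−0.0289)] / (0.145−0.0289)
   = 10.34 × 1.6022 / 0.1161 = 142.6938

$142.69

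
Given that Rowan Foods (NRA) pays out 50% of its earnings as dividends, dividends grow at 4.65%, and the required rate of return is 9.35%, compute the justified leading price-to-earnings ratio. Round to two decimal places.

Justified leading P/E = b/(r−g) = 0.50/(0.0935−0.0465) = 10.6383

10.64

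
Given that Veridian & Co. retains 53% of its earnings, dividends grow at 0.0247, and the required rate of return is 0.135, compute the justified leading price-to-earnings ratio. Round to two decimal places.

Payout ratio b = 1 − 0.53 = 0.47.
Justified leading P/E = b/(r−g) = 0.47/(0.135−0.0247) = 4.2611

4.26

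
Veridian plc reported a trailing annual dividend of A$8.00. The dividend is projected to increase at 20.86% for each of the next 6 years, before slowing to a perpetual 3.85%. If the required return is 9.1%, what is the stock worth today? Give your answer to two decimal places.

A$362.21

Two-stage DDM. Project D₁…D_6 at 0.2086, terminal growth 0.0385, discount at r = 0.091.
D_1 = 9.6688
D_2 = 11.6857
D_3 = 14.1234
D_4 = 17.0695
D_5 = 20.6302
D_6 = 24.9336
Terminal value at t=6: TV = D_7/(r−g) = 25.8936/(0.091−0.0385) = 493.2110
P₀ = 9.6688/(1+0.091)^1 + 11.6857/(1+0.091)^2 + 14.1234/(1+0.091)^3 + 17.0695/(1+0.091)^4 + 20.6302/(1+0.091)^5 + 24.9336/(1+0.091)^6 + 493.2110/(1+0.091)^6 = 362.2083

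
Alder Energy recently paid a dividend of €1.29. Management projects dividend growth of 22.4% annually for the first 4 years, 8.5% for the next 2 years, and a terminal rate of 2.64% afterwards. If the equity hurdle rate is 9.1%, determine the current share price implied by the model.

€43.11

Three-stage DDM. Project D₁…D_6; terminal Gordon value at t=6 with g = 0.0264; discount at r = 0.091.
D_1 = 1.5790
D_2 = 1.9326
D_3 = 2.3656
D_4 = 2.8954
D_5 = 3.1416
D_6 = 3.4086
TV_6 = 3.4986/(0.091−0.0264) = 54.1575
P₀ = Σ Dₜ/(1+r)ᵗ + TV_6/(1+r)^6 = 43.1052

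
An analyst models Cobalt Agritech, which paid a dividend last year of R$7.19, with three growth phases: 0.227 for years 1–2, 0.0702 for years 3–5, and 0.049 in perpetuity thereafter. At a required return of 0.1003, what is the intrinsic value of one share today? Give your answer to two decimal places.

Three-stage DDM. Project D₁…D_5; terminal Gordon value at t=5 with g = 0.049; discount at r = 0.1003.
D_1 = 8.8221
D_2 = 10.8248
D_3 = 11.5847
D_4 = 12.3979
D_5 = 13.2682
TV_5 = 13.9184/(0.1003−0.049) = 271.3132
P₀ = Σ Dₜ/(1+r)ᵗ + TV_5/(1+r)^5 = 210.5764

R$210.58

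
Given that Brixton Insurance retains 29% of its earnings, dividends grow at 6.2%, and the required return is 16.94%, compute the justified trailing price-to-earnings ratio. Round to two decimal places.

7.02

Payout ratio b = 1 − 0.29 = 0.71.
Justified trailing P/E = b(1+g)/(r−g) = 0.71×(1+0.062)/(0.1694−0.062) = 7.0207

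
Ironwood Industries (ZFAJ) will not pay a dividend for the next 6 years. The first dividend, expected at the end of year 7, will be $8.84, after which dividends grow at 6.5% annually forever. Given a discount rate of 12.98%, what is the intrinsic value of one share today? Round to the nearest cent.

$65.59

Deferred-dividend DDM. At t=6 the remaining stream is a growing perpetuity with first payment D_7 = 8.84.
V_6 = D_7/(r−g) = 8.84/(0.1298−0.065) = 136.4198
P₀ = V_6/(1+r)^6 = 136.4198/(1+0.1298)^6 = 65.5946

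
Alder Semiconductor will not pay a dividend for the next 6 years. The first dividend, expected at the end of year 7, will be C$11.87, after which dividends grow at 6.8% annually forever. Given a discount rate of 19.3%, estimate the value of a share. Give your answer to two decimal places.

C$32.94

Deferred-dividend DDM. At t=6 the remaining stream is a growing perpetuity with first payment D_7 = 11.87.
V_6 = D_7/(r−g) = 11.87/(0.193−0.068) = 94.9600
P₀ = V_6/(1+r)^6 = 94.9600/(1+0.193)^6 = 32.9381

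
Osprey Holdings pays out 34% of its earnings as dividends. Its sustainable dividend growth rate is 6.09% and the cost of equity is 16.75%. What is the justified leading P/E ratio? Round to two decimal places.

3.19

Justified leading P/E = b/(r−g) = 0.34/(0.1675−0.0609) = 3.1895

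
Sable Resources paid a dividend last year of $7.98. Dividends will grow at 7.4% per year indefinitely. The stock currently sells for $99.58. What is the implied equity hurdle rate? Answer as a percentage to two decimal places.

Rearranging the constant-growth DDM: r = D₁/P₀ + g.
D₁ = 7.98 × (1 + 0.074) = 8.5705.
r = 8.5705 / 99.58 + 0.074 = 0.08607 + 0.074 = 0.16007

16.01%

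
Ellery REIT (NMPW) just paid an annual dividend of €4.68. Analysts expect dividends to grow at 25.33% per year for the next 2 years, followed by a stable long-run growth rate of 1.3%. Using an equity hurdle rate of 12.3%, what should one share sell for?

Two-stage DDM. Project D₁…D_2 at 0.2533, terminal growth 0.013, discount at r = 0.123.
D_1 = 5.8654
D_2 = 7.3512
Terminal value at t=2: TV = D_3/(r−g) = 7.4467/(0.123−0.013) = 67.6975
P₀ = 5.8654/(1+0.123)^1 + 7.3512/(1+0.123)^2 + 67.6975/(1+0.123)^2 = 64.7321

€64.73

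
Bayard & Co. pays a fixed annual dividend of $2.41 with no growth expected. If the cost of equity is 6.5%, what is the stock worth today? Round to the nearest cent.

Zero-growth DDM (perpetuity): P₀ = D/r = 2.41 / 0.065 = 37.0769

$37.08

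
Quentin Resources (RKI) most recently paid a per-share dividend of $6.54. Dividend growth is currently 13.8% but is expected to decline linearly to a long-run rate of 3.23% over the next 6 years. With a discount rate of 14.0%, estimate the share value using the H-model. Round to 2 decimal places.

$81.94

H-model: P₀ = D₀[(1+g_L) + H(g_S−g_L)]/(r−g_L), with H = 6/2 = 3.
P₀ = 6.54 × [(1+0.0323) + 3×(0.138−0.0323)] / (0.14−0.0323)
   = 6.54 × 1.3494 / 0.1077 = 81.9413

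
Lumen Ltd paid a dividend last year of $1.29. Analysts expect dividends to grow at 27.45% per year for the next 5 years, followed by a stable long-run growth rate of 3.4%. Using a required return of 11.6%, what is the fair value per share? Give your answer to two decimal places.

$41.38

Two-stage DDM. Project D₁…D_5 at 0.2745, terminal growth 0.034, discount at r = 0.116.
D_1 = 1.6441
D_2 = 2.0954
D_3 = 2.6706
D_4 = 3.4037
D_5 = 4.3380
Terminal value at t=5: TV = D_6/(r−g) = 4.4855/(0.116−0.034) = 54.7010
P₀ = 1.6441/(1+0.116)^1 + 2.0954/(1+0.116)^2 + 2.6706/(1+0.116)^3 + 3.4037/(1+0.116)^4 + 4.3380/(1+0.116)^5 + 54.7010/(1+0.116)^5 = 41.3764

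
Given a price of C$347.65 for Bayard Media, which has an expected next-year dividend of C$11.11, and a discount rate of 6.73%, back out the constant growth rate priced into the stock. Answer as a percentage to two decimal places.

From P₀ = D₁/(r − g), the implied growth is g = r − D₁/P₀.
g = 0.0673 − 11.11/347.65 = 0.0673 − 0.03196 = 0.03534

3.53%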